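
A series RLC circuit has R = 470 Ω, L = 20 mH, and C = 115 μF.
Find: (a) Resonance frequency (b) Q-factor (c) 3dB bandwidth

Step 1 — Resonance: ω₀ = 1/√(LC) = 1/√(0.02·0.000115) = 659.4 rad/s.
Step 2 — f₀ = ω₀/(2π) = 104.9 Hz.
Step 3 — Series Q: Q = ω₀L/R = 659.4·0.02/470 = 0.02806.
Step 4 — Bandwidth: Δω = ω₀/Q = 2.35e+04 rad/s; BW = Δω/(2π) = 3740 Hz.

(a) f₀ = 104.9 Hz  (b) Q = 0.02806  (c) BW = 3740 Hz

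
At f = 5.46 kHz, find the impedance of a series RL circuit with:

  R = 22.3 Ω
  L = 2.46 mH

Step 1 — Angular frequency: ω = 2π·f = 2π·5460 = 3.431e+04 rad/s.
Step 2 — Component impedances:
  R: Z = R = 22.3 Ω
  L: Z = jωL = j·3.431e+04·0.00246 = 0 + j84.39 Ω
Step 3 — Series combination: Z_total = R + L = 22.3 + j84.39 Ω = 87.29∠75.2° Ω.

Z = 22.3 + j84.39 Ω = 87.29∠75.2° Ω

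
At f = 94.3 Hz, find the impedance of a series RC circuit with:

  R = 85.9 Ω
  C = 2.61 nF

Step 1 — Angular frequency: ω = 2π·f = 2π·94.3 = 592.5 rad/s.
Step 2 — Component impedances:
  R: Z = R = 85.9 Ω
  C: Z = 1/(jωC) = -j/(ω·C) = 0 - j6.466e+05 Ω
Step 3 — Series combination: Z_total = R + C = 85.9 - j6.466e+05 Ω = 6.466e+05∠-90.0° Ω.

Z = 85.9 - j6.466e+05 Ω = 6.466e+05∠-90.0° Ω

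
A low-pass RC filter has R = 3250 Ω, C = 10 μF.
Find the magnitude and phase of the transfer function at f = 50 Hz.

Step 1 — Angular frequency: ω = 2π·50 = 314.2 rad/s.
Step 2 — Transfer function: H(jω) = 1/(1 + jωRC).
Step 3 — Denominator: 1 + jωRC = 1 + j·314.2·3250·1e-05 = 1 + j10.21.
Step 4 — H = 0.009501 - j0.09701.
Step 5 — Magnitude: |H| = 0.09748 (-20.2 dB); phase: φ = -84.4°.

|H| = 0.09748 (-20.2 dB), φ = -84.4°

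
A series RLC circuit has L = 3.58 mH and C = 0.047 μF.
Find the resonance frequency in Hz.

Step 1 — Resonance condition Im(Z)=0 gives ω₀ = 1/√(LC).
Step 2 — ω₀ = 1/√(0.00358·4.7e-08) = 7.709e+04 rad/s.
Step 3 — f₀ = ω₀/(2π) = 1.227e+04 Hz.

f₀ = 1.227e+04 Hz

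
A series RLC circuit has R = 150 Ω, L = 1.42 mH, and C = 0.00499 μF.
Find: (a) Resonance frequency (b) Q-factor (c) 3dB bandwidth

Step 1 — Resonance condition Im(Z)=0 gives ω₀ = 1/√(LC).
Step 2 — ω₀ = 1/√(0.00142·4.99e-09) = 3.757e+05 rad/s.
Step 3 — f₀ = ω₀/(2π) = 5.979e+04 Hz.
Step 4 — Series Q: Q = ω₀L/R = 3.757e+05·0.00142/150 = 3.556.
Step 5 — 3dB bandwidth: Δω = ω₀/Q = 1.056e+05 rad/s; BW = Δω/(2π) = 1.681e+04 Hz.

(a) f₀ = 5.979e+04 Hz  (b) Q = 3.556  (c) BW = 1.681e+04 Hz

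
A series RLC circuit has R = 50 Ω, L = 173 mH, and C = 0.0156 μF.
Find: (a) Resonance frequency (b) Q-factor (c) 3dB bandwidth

Step 1 — Resonance: ω₀ = 1/√(LC) = 1/√(0.173·1.56e-08) = 1.925e+04 rad/s.
Step 2 — f₀ = ω₀/(2π) = 3064 Hz.
Step 3 — Series Q: Q = ω₀L/R = 1.925e+04·0.173/50 = 66.6.
Step 4 — Bandwidth: Δω = ω₀/Q = 289 rad/s; BW = Δω/(2π) = 46 Hz.

(a) f₀ = 3064 Hz  (b) Q = 66.6  (c) BW = 46 Hz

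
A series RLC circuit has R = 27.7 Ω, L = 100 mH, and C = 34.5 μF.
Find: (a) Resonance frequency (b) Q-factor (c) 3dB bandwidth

Step 1 — Resonance: ω₀ = 1/√(LC) = 1/√(0.1·3.45e-05) = 538.4 rad/s.
Step 2 — f₀ = ω₀/(2π) = 85.69 Hz.
Step 3 — Series Q: Q = ω₀L/R = 538.4·0.1/27.7 = 1.944.
Step 4 — Bandwidth: Δω = ω₀/Q = 277 rad/s; BW = Δω/(2π) = 44.09 Hz.

(a) f₀ = 85.69 Hz  (b) Q = 1.944  (c) BW = 44.09 Hz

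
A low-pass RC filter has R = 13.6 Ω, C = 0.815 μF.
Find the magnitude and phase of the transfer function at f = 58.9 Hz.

Step 1 — Angular frequency: ω = 2π·58.9 = 370.1 rad/s.
Step 2 — Transfer function: H(jω) = 1/(1 + jωRC).
Step 3 — Denominator: 1 + jωRC = 1 + j·370.1·13.6·8.15e-07 = 1 + j0.004102.
Step 4 — H = 1 - j0.004102.
Step 5 — Magnitude: |H| = 1 (-0.0 dB); phase: φ = -0.2°.

|H| = 1 (-0.0 dB), φ = -0.2°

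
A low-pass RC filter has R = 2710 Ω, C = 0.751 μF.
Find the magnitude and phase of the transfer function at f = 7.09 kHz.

Step 1 — Angular frequency: ω = 2π·7090 = 4.455e+04 rad/s.
Step 2 — Transfer function: H(jω) = 1/(1 + jωRC).
Step 3 — Denominator: 1 + jωRC = 1 + j·4.455e+04·2710·7.51e-07 = 1 + j90.66.
Step 4 — H = 0.0001216 - j0.01103.
Step 5 — Magnitude: |H| = 0.01103 (-39.1 dB); phase: φ = -89.4°.

|H| = 0.01103 (-39.1 dB), φ = -89.4°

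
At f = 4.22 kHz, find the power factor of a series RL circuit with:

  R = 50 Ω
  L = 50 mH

Step 1 — Angular frequency: ω = 2π·f = 2π·4220 = 2.652e+04 rad/s.
Step 2 — Component impedances:
  R: Z = R = 50 Ω
  L: Z = jωL = j·2.652e+04·0.05 = 0 + j1326 Ω
Step 3 — Series combination: Z_total = R + L = 50 + j1326 Ω = 1327∠87.8° Ω.
Step 4 — Power factor: PF = cos(φ) = Re(Z)/|Z| = 50/1326.7 = 0.03769.
Step 5 — Type: Im(Z) = 1326 ⇒ lagging (phase φ = 87.8°).

PF = 0.03769 (lagging, φ = 87.8°)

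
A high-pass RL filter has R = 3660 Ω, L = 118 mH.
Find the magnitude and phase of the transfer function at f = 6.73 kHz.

Step 1 — Angular frequency: ω = 2π·6730 = 4.229e+04 rad/s.
Step 2 — Transfer function: H(jω) = jωL/(R + jωL).
Step 3 — Numerator jωL = j·4990; denominator R + jωL = 3660 + j4990.
Step 4 — H = 0.6502 + j0.4769.
Step 5 — Magnitude: |H| = 0.8063 (-1.9 dB); phase: φ = 36.3°.

|H| = 0.8063 (-1.9 dB), φ = 36.3°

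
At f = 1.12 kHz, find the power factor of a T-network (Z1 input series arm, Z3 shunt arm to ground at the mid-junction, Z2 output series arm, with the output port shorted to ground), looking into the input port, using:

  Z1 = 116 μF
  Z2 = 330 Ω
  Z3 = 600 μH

Step 1 — Angular frequency: ω = 2π·f = 2π·1120 = 7037 rad/s.
Step 2 — Component impedances:
  Z1: Z = 1/(jωC) = -j/(ω·C) = 0 - j1.225 Ω
  Z2: Z = R = 330 Ω
  Z3: Z = jωL = j·7037·0.0006 = 0 + j4.222 Ω
Step 3 — With the output port shorted to ground, the output series arm Z2 runs from the junction to ground; the shunt arm Z3 also runs from the junction to ground. They appear in parallel: Z3 || Z2 = 0.05401 + j4.222 Ω.
Step 4 — Series with input arm Z1: Z_in = Z1 + (Z3 || Z2) = 0.05401 + j2.997 Ω = 2.997∠89.0° Ω.
Step 5 — Power factor: PF = cos(φ) = Re(Z)/|Z| = 0.05401/2.997 = 0.01802.
Step 6 — Type: Im(Z) = 2.997 ⇒ lagging (phase φ = 89.0°).

PF = 0.01802 (lagging, φ = 89.0°)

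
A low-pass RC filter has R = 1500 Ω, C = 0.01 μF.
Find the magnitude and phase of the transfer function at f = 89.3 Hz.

Step 1 — Angular frequency: ω = 2π·89.3 = 561.1 rad/s.
Step 2 — Transfer function: H(jω) = 1/(1 + jωRC).
Step 3 — Denominator: 1 + jωRC = 1 + j·561.1·1500·1e-08 = 1 + j0.008416.
Step 4 — H = 0.9999 - j0.008416.
Step 5 — Magnitude: |H| = 1 (-0.0 dB); phase: φ = -0.5°.

|H| = 1 (-0.0 dB), φ = -0.5°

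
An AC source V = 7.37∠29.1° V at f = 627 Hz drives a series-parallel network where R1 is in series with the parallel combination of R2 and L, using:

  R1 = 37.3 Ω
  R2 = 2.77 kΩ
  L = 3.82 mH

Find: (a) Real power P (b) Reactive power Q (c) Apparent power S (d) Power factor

Step 1 — Angular frequency: ω = 2π·f = 2π·627 = 3940 rad/s.
Step 2 — Component impedances:
  R1: Z = R = 37.3 Ω
  R2: Z = R = 2770 Ω
  L: Z = jωL = j·3940·0.00382 = 0 + j15.05 Ω
Step 3 — Parallel branch: R2 || L = 1/(1/R2 + 1/L) = 0.08176 + j15.05 Ω.
Step 4 — Series with R1: Z_total = R1 + (R2 || L) = 37.38 + j15.05 Ω = 40.3∠21.9° Ω.
Step 5 — Source phasor: V = 7.37∠29.1° V = 6.44 + j3.584 V.
Step 6 — Current: I = V / Z = 0.1815 + j0.02283 A = 0.1829∠7.2° A.
Step 7 — Complex power: S = V·I* = 1.25 + j0.5034 VA.
Step 8 — Real power: P = Re(S) = 1.25 W.
Step 9 — Reactive power: Q = Im(S) = 0.5034 VAR.
Step 10 — Apparent power: |S| = 1.348 VA.
Step 11 — Power factor: PF = P/|S| = 0.9277 (lagging).

(a) P = 1.25 W  (b) Q = 0.5034 VAR  (c) S = 1.348 VA  (d) PF = 0.9277 (lagging)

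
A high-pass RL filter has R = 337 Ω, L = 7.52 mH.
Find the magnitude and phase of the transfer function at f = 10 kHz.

Step 1 — Angular frequency: ω = 2π·1e+04 = 6.283e+04 rad/s.
Step 2 — Transfer function: H(jω) = jωL/(R + jωL).
Step 3 — Numerator jωL = j·472.5; denominator R + jωL = 337 + j472.5.
Step 4 — H = 0.6628 + j0.4727.
Step 5 — Magnitude: |H| = 0.8141 (-1.8 dB); phase: φ = 35.5°.

|H| = 0.8141 (-1.8 dB), φ = 35.5°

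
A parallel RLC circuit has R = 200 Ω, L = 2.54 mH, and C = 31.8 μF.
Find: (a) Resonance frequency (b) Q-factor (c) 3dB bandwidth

Step 1 — Resonance: ω₀ = 1/√(LC) = 1/√(0.00254·3.18e-05) = 3519 rad/s.
Step 2 — f₀ = ω₀/(2π) = 560 Hz.
Step 3 — Parallel Q: Q = R/(ω₀L) = 200/(3519·0.00254) = 22.38.
Step 4 — Bandwidth: Δω = ω₀/Q = 157.2 rad/s; BW = Δω/(2π) = 25.02 Hz.

(a) f₀ = 560 Hz  (b) Q = 22.38  (c) BW = 25.02 Hz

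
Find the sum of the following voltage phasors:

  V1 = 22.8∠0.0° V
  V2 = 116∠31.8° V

Step 1 — Convert each phasor to rectangular form:
  V1 = 22.8·(cos(0.0°) + j·sin(0.0°)) = 22.8 V
  V2 = 116·(cos(31.8°) + j·sin(31.8°)) = 98.59 + j61.13 V
Step 2 — Sum components: V_total = 121.4 + j61.13 V.
Step 3 — Convert to polar: |V_total| = 135.9 V, ∠V_total = 26.7°.

V_total = 135.9∠26.7° V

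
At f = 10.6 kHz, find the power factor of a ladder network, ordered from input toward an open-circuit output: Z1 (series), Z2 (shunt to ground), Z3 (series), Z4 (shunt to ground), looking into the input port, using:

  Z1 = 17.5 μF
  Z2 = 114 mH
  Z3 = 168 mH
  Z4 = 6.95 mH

Step 1 — Angular frequency: ω = 2π·f = 2π·1.06e+04 = 6.66e+04 rad/s.
Step 2 — Component impedances:
  Z1: Z = 1/(jωC) = -j/(ω·C) = 0 - j0.858 Ω
  Z2: Z = jωL = j·6.66e+04·0.114 = 0 + j7593 Ω
  Z3: Z = jωL = j·6.66e+04·0.168 = 0 + j1.119e+04 Ω
  Z4: Z = jωL = j·6.66e+04·0.00695 = 0 + j462.9 Ω
Step 3 — Ladder network (open output): work backward from the far end, alternating series and parallel combinations. Z_in = 0 + j4596 Ω = 4596∠90.0° Ω.
Step 4 — Power factor: PF = cos(φ) = Re(Z)/|Z| = 0/4596 = 0.
Step 5 — Type: Im(Z) = 4596 ⇒ lagging (phase φ = 90.0°).

PF = 0 (lagging, φ = 90.0°)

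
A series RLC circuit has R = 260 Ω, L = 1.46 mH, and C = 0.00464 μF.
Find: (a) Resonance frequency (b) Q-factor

Step 1 — Resonance condition Im(Z)=0 gives ω₀ = 1/√(LC).
Step 2 — ω₀ = 1/√(0.00146·4.64e-09) = 3.842e+05 rad/s.
Step 3 — f₀ = ω₀/(2π) = 6.115e+04 Hz.
Step 4 — Series Q: Q = ω₀L/R = 3.842e+05·0.00146/260 = 2.157.

(a) f₀ = 6.115e+04 Hz  (b) Q = 2.157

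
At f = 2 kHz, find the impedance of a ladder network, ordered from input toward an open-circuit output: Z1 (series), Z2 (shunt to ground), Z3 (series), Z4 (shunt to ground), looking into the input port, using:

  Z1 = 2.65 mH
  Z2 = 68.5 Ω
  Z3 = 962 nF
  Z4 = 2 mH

Step 1 — Angular frequency: ω = 2π·f = 2π·2000 = 1.257e+04 rad/s.
Step 2 — Component impedances:
  Z1: Z = jωL = j·1.257e+04·0.00265 = 0 + j33.3 Ω
  Z2: Z = R = 68.5 Ω
  Z3: Z = 1/(jωC) = -j/(ω·C) = 0 - j82.72 Ω
  Z4: Z = jωL = j·1.257e+04·0.002 = 0 + j25.13 Ω
Step 3 — Ladder network (open output): work backward from the far end, alternating series and parallel combinations. Z_in = 28.37 - j0.4399 Ω = 28.37∠-0.9° Ω.

Z = 28.37 - j0.4399 Ω = 28.37∠-0.9° Ω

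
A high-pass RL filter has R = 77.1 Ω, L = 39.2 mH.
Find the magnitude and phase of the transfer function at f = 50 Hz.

Step 1 — Angular frequency: ω = 2π·50 = 314.2 rad/s.
Step 2 — Transfer function: H(jω) = jωL/(R + jωL).
Step 3 — Numerator jωL = j·12.32; denominator R + jωL = 77.1 + j12.32.
Step 4 — H = 0.02488 + j0.1558.
Step 5 — Magnitude: |H| = 0.1577 (-16.0 dB); phase: φ = 80.9°.

|H| = 0.1577 (-16.0 dB), φ = 80.9°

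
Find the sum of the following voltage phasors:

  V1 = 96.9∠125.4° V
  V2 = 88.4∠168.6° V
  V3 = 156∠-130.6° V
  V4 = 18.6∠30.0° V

Step 1 — Convert each phasor to rectangular form:
  V1 = 96.9·(cos(125.4°) + j·sin(125.4°)) = -56.13 + j78.99 V
  V2 = 88.4·(cos(168.6°) + j·sin(168.6°)) = -86.66 + j17.47 V
  V3 = 156·(cos(-130.6°) + j·sin(-130.6°)) = -101.5 - j118.4 V
  V4 = 18.6·(cos(30.0°) + j·sin(30.0°)) = 16.11 + j9.3 V
Step 2 — Sum components: V_total = -228.2 - j12.69 V.
Step 3 — Convert to polar: |V_total| = 228.6 V, ∠V_total = -176.8°.

V_total = 228.6∠-176.8° V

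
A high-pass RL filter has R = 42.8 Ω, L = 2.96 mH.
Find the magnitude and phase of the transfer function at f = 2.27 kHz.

Step 1 — Angular frequency: ω = 2π·2270 = 1.426e+04 rad/s.
Step 2 — Transfer function: H(jω) = jωL/(R + jωL).
Step 3 — Numerator jωL = j·42.22; denominator R + jωL = 42.8 + j42.22.
Step 4 — H = 0.4932 + j0.5.
Step 5 — Magnitude: |H| = 0.7022 (-3.1 dB); phase: φ = 45.4°.

|H| = 0.7022 (-3.1 dB), φ = 45.4°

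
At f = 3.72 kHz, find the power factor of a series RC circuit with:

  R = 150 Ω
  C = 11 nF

Step 1 — Angular frequency: ω = 2π·f = 2π·3720 = 2.337e+04 rad/s.
Step 2 — Component impedances:
  R: Z = R = 150 Ω
  C: Z = 1/(jωC) = -j/(ω·C) = 0 - j3889 Ω
Step 3 — Series combination: Z_total = R + C = 150 - j3889 Ω = 3892∠-87.8° Ω.
Step 4 — Power factor: PF = cos(φ) = Re(Z)/|Z| = 150/3892 = 0.03854.
Step 5 — Type: Im(Z) = -3889 ⇒ leading (phase φ = -87.8°).

PF = 0.03854 (leading, φ = -87.8°)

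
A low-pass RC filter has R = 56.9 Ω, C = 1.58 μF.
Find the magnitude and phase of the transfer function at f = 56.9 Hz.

Step 1 — Angular frequency: ω = 2π·56.9 = 357.5 rad/s.
Step 2 — Transfer function: H(jω) = 1/(1 + jωRC).
Step 3 — Denominator: 1 + jωRC = 1 + j·357.5·56.9·1.58e-06 = 1 + j0.03214.
Step 4 — H = 0.999 - j0.03211.
Step 5 — Magnitude: |H| = 0.9995 (-0.0 dB); phase: φ = -1.8°.

|H| = 0.9995 (-0.0 dB), φ = -1.8°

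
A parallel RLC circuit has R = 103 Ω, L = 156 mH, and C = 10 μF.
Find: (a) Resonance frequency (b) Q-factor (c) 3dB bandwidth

Step 1 — Resonance: ω₀ = 1/√(LC) = 1/√(0.156·1e-05) = 800.6 rad/s.
Step 2 — f₀ = ω₀/(2π) = 127.4 Hz.
Step 3 — Parallel Q: Q = R/(ω₀L) = 103/(800.6·0.156) = 0.8247.
Step 4 — Bandwidth: Δω = ω₀/Q = 970.9 rad/s; BW = Δω/(2π) = 154.5 Hz.

(a) f₀ = 127.4 Hz  (b) Q = 0.8247  (c) BW = 154.5 Hz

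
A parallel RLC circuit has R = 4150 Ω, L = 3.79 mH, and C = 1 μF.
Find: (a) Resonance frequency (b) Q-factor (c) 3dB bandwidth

Step 1 — Resonance: ω₀ = 1/√(LC) = 1/√(0.00379·1e-06) = 1.624e+04 rad/s.
Step 2 — f₀ = ω₀/(2π) = 2585 Hz.
Step 3 — Parallel Q: Q = R/(ω₀L) = 4150/(1.624e+04·0.00379) = 67.41.
Step 4 — Bandwidth: Δω = ω₀/Q = 241 rad/s; BW = Δω/(2π) = 38.35 Hz.

(a) f₀ = 2585 Hz  (b) Q = 67.41  (c) BW = 38.35 Hz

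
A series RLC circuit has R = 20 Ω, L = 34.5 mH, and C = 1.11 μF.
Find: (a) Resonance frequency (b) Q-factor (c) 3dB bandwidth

Step 1 — Resonance: ω₀ = 1/√(LC) = 1/√(0.0345·1.11e-06) = 5110 rad/s.
Step 2 — f₀ = ω₀/(2π) = 813.3 Hz.
Step 3 — Series Q: Q = ω₀L/R = 5110·0.0345/20 = 8.815.
Step 4 — Bandwidth: Δω = ω₀/Q = 579.7 rad/s; BW = Δω/(2π) = 92.26 Hz.

(a) f₀ = 813.3 Hz  (b) Q = 8.815  (c) BW = 92.26 Hz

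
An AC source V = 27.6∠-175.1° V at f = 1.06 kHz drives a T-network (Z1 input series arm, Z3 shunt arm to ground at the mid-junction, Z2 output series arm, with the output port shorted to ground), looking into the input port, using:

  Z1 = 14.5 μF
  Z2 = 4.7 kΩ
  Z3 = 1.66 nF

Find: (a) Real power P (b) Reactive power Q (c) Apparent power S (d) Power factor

Step 1 — Angular frequency: ω = 2π·f = 2π·1060 = 6660 rad/s.
Step 2 — Component impedances:
  Z1: Z = 1/(jωC) = -j/(ω·C) = 0 - j10.35 Ω
  Z2: Z = R = 4700 Ω
  Z3: Z = 1/(jωC) = -j/(ω·C) = 0 - j9.045e+04 Ω
Step 3 — With the output port shorted to ground, the output series arm Z2 runs from the junction to ground; the shunt arm Z3 also runs from the junction to ground. They appear in parallel: Z3 || Z2 = 4687 - j243.6 Ω.
Step 4 — Series with input arm Z1: Z_in = Z1 + (Z3 || Z2) = 4687 - j253.9 Ω = 4694∠-3.1° Ω.
Step 5 — Source phasor: V = 27.6∠-175.1° V = -27.5 - j2.358 V.
Step 6 — Current: I = V / Z = -0.005822 - j0.0008184 A = 0.00588∠-172.0° A.
Step 7 — Complex power: S = V·I* = 0.162 - j0.008778 VA.
Step 8 — Real power: P = Re(S) = 0.162 W.
Step 9 — Reactive power: Q = Im(S) = -0.008778 VAR.
Step 10 — Apparent power: |S| = 0.1623 VA.
Step 11 — Power factor: PF = P/|S| = 0.9985 (leading).

(a) P = 0.162 W  (b) Q = -0.008778 VAR  (c) S = 0.1623 VA  (d) PF = 0.9985 (leading)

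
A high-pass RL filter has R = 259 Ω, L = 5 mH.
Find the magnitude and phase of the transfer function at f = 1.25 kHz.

Step 1 — Angular frequency: ω = 2π·1250 = 7854 rad/s.
Step 2 — Transfer function: H(jω) = jωL/(R + jωL).
Step 3 — Numerator jωL = j·39.27; denominator R + jωL = 259 + j39.27.
Step 4 — H = 0.02247 + j0.1482.
Step 5 — Magnitude: |H| = 0.1499 (-16.5 dB); phase: φ = 81.4°.

|H| = 0.1499 (-16.5 dB), φ = 81.4°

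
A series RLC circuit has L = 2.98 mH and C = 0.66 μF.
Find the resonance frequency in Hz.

Step 1 — Resonance condition Im(Z)=0 gives ω₀ = 1/√(LC).
Step 2 — ω₀ = 1/√(0.00298·6.6e-07) = 2.255e+04 rad/s.
Step 3 — f₀ = ω₀/(2π) = 3589 Hz.

f₀ = 3589 Hz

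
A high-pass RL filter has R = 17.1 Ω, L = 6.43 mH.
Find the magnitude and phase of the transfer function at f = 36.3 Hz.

Step 1 — Angular frequency: ω = 2π·36.3 = 228.1 rad/s.
Step 2 — Transfer function: H(jω) = jωL/(R + jωL).
Step 3 — Numerator jωL = j·1.467; denominator R + jωL = 17.1 + j1.467.
Step 4 — H = 0.007302 + j0.08514.
Step 5 — Magnitude: |H| = 0.08545 (-21.4 dB); phase: φ = 85.1°.

|H| = 0.08545 (-21.4 dB), φ = 85.1°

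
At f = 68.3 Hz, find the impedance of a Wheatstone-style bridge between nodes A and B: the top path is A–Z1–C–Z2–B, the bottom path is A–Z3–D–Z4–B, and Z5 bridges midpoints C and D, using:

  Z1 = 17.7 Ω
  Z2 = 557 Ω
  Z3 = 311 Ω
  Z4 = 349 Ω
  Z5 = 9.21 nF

Step 1 — Angular frequency: ω = 2π·f = 2π·68.3 = 429.1 rad/s.
Step 2 — Component impedances:
  Z1: Z = R = 17.7 Ω
  Z2: Z = R = 557 Ω
  Z3: Z = R = 311 Ω
  Z4: Z = R = 349 Ω
  Z5: Z = 1/(jωC) = -j/(ω·C) = 0 - j2.53e+05 Ω
Step 3 — Bridge requires nodal analysis (the Z5 bridge couples midpoints C and D, so the two paths cannot be reduced to a simple series/parallel combination). Setting node B to ground and injecting 1 A at node A, the 3-node admittance system at A, C, D solves to V_A = Z_AB = 307.2 - j0.07235 Ω = 307.2∠-0.0° Ω.

Z = 307.2 - j0.07235 Ω = 307.2∠-0.0° Ω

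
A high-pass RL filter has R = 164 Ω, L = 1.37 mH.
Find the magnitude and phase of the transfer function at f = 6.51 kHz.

Step 1 — Angular frequency: ω = 2π·6510 = 4.09e+04 rad/s.
Step 2 — Transfer function: H(jω) = jωL/(R + jωL).
Step 3 — Numerator jωL = j·56.04; denominator R + jωL = 164 + j56.04.
Step 4 — H = 0.1045 + j0.306.
Step 5 — Magnitude: |H| = 0.3233 (-9.8 dB); phase: φ = 71.1°.

|H| = 0.3233 (-9.8 dB), φ = 71.1°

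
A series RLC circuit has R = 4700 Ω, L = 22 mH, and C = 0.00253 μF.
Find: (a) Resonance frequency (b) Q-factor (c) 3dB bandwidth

Step 1 — Resonance: ω₀ = 1/√(LC) = 1/√(0.022·2.53e-09) = 1.34e+05 rad/s.
Step 2 — f₀ = ω₀/(2π) = 2.133e+04 Hz.
Step 3 — Series Q: Q = ω₀L/R = 1.34e+05·0.022/4700 = 0.6274.
Step 4 — Bandwidth: Δω = ω₀/Q = 2.136e+05 rad/s; BW = Δω/(2π) = 3.4e+04 Hz.

(a) f₀ = 2.133e+04 Hz  (b) Q = 0.6274  (c) BW = 3.4e+04 Hz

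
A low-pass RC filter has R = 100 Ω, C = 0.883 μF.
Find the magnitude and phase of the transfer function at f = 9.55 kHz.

Step 1 — Angular frequency: ω = 2π·9550 = 6e+04 rad/s.
Step 2 — Transfer function: H(jω) = 1/(1 + jωRC).
Step 3 — Denominator: 1 + jωRC = 1 + j·6e+04·100·8.83e-07 = 1 + j5.298.
Step 4 — H = 0.0344 - j0.1822.
Step 5 — Magnitude: |H| = 0.1855 (-14.6 dB); phase: φ = -79.3°.

|H| = 0.1855 (-14.6 dB), φ = -79.3°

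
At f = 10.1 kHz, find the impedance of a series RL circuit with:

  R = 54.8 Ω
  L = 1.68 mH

Step 1 — Angular frequency: ω = 2π·f = 2π·1.01e+04 = 6.346e+04 rad/s.
Step 2 — Component impedances:
  R: Z = R = 54.8 Ω
  L: Z = jωL = j·6.346e+04·0.00168 = 0 + j106.6 Ω
Step 3 — Series combination: Z_total = R + L = 54.8 + j106.6 Ω = 119.9∠62.8° Ω.

Z = 54.8 + j106.6 Ω = 119.9∠62.8° Ω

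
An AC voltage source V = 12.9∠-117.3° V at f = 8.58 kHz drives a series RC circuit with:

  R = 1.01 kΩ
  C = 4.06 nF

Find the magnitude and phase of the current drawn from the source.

Step 1 — Angular frequency: ω = 2π·f = 2π·8580 = 5.391e+04 rad/s.
Step 2 — Component impedances:
  R: Z = R = 1010 Ω
  C: Z = 1/(jωC) = -j/(ω·C) = 0 - j4569 Ω
Step 3 — Series combination: Z_total = R + C = 1010 - j4569 Ω = 4679∠-77.5° Ω.
Step 4 — Source phasor: V = 12.9∠-117.3° V = -5.917 - j11.46 V.
Step 5 — Ohm's law: I = V / Z_total = (-5.917 - j11.46) / (1010 - j4569) = 0.002119 - j0.001763 A.
Step 6 — Convert to polar: |I| = 0.002757 A, ∠I = -39.8°.

I = 0.002757∠-39.8° A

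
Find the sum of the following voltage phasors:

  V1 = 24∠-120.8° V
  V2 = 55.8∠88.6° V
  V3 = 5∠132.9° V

Step 1 — Convert each phasor to rectangular form:
  V1 = 24·(cos(-120.8°) + j·sin(-120.8°)) = -12.29 - j20.62 V
  V2 = 55.8·(cos(88.6°) + j·sin(88.6°)) = 1.363 + j55.78 V
  V3 = 5·(cos(132.9°) + j·sin(132.9°)) = -3.404 + j3.663 V
Step 2 — Sum components: V_total = -14.33 + j38.83 V.
Step 3 — Convert to polar: |V_total| = 41.39 V, ∠V_total = 110.3°.

V_total = 41.39∠110.3° V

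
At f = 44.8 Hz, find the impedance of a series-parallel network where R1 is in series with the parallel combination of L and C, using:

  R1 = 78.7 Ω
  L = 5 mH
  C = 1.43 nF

Step 1 — Angular frequency: ω = 2π·f = 2π·44.8 = 281.5 rad/s.
Step 2 — Component impedances:
  R1: Z = R = 78.7 Ω
  L: Z = jωL = j·281.5·0.005 = 0 + j1.407 Ω
  C: Z = 1/(jωC) = -j/(ω·C) = 0 - j2.484e+06 Ω
Step 3 — Parallel branch: L || C = 1/(1/L + 1/C) = 0 + j1.407 Ω.
Step 4 — Series with R1: Z_total = R1 + (L || C) = 78.7 + j1.407 Ω = 78.71∠1.0° Ω.

Z = 78.7 + j1.407 Ω = 78.71∠1.0° Ω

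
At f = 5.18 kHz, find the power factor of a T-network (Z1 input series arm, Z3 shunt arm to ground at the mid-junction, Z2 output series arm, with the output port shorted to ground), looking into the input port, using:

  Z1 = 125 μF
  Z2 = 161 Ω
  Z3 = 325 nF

Step 1 — Angular frequency: ω = 2π·f = 2π·5180 = 3.255e+04 rad/s.
Step 2 — Component impedances:
  Z1: Z = 1/(jωC) = -j/(ω·C) = 0 - j0.2458 Ω
  Z2: Z = R = 161 Ω
  Z3: Z = 1/(jωC) = -j/(ω·C) = 0 - j94.54 Ω
Step 3 — With the output port shorted to ground, the output series arm Z2 runs from the junction to ground; the shunt arm Z3 also runs from the junction to ground. They appear in parallel: Z3 || Z2 = 41.28 - j70.3 Ω.
Step 4 — Series with input arm Z1: Z_in = Z1 + (Z3 || Z2) = 41.28 - j70.55 Ω = 81.73∠-59.7° Ω.
Step 5 — Power factor: PF = cos(φ) = Re(Z)/|Z| = 41.279/81.735 = 0.505.
Step 6 — Type: Im(Z) = -70.55 ⇒ leading (phase φ = -59.7°).

PF = 0.505 (leading, φ = -59.7°)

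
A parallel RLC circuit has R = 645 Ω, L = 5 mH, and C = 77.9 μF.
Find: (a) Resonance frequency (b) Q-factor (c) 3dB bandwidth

Step 1 — Resonance: ω₀ = 1/√(LC) = 1/√(0.005·7.79e-05) = 1602 rad/s.
Step 2 — f₀ = ω₀/(2π) = 255 Hz.
Step 3 — Parallel Q: Q = R/(ω₀L) = 645/(1602·0.005) = 80.51.
Step 4 — Bandwidth: Δω = ω₀/Q = 19.9 rad/s; BW = Δω/(2π) = 3.168 Hz.

(a) f₀ = 255 Hz  (b) Q = 80.51  (c) BW = 3.168 Hz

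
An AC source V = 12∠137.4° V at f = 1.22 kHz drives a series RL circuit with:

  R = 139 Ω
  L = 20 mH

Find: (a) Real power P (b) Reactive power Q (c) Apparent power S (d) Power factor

Step 1 — Angular frequency: ω = 2π·f = 2π·1220 = 7665 rad/s.
Step 2 — Component impedances:
  R: Z = R = 139 Ω
  L: Z = jωL = j·7665·0.02 = 0 + j153.3 Ω
Step 3 — Series combination: Z_total = R + L = 139 + j153.3 Ω = 206.9∠47.8° Ω.
Step 4 — Source phasor: V = 12∠137.4° V = -8.833 + j8.123 V.
Step 5 — Current: I = V / Z = 0.0004075 + j0.05799 A = 0.05799∠89.6° A.
Step 6 — Complex power: S = V·I* = 0.4674 + j0.5155 VA.
Step 7 — Real power: P = Re(S) = 0.4674 W.
Step 8 — Reactive power: Q = Im(S) = 0.5155 VAR.
Step 9 — Apparent power: |S| = 0.6958 VA.
Step 10 — Power factor: PF = P/|S| = 0.6717 (lagging).

(a) P = 0.4674 W  (b) Q = 0.5155 VAR  (c) S = 0.6958 VA  (d) PF = 0.6717 (lagging)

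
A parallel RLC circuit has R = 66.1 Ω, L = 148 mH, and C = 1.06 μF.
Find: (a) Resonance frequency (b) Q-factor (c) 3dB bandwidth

Step 1 — Resonance: ω₀ = 1/√(LC) = 1/√(0.148·1.06e-06) = 2525 rad/s.
Step 2 — f₀ = ω₀/(2π) = 401.8 Hz.
Step 3 — Parallel Q: Q = R/(ω₀L) = 66.1/(2525·0.148) = 0.1769.
Step 4 — Bandwidth: Δω = ω₀/Q = 1.427e+04 rad/s; BW = Δω/(2π) = 2272 Hz.

(a) f₀ = 401.8 Hz  (b) Q = 0.1769  (c) BW = 2272 Hz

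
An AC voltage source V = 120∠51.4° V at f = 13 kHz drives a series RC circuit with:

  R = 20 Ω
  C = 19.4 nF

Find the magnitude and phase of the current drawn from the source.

Step 1 — Angular frequency: ω = 2π·f = 2π·1.3e+04 = 8.168e+04 rad/s.
Step 2 — Component impedances:
  R: Z = R = 20 Ω
  C: Z = 1/(jωC) = -j/(ω·C) = 0 - j631.1 Ω
Step 3 — Series combination: Z_total = R + C = 20 - j631.1 Ω = 631.4∠-88.2° Ω.
Step 4 — Source phasor: V = 120∠51.4° V = 74.87 + j93.78 V.
Step 5 — Ohm's law: I = V / Z_total = (74.87 + j93.78) / (20 - j631.1) = -0.1447 + j0.1232 A.
Step 6 — Convert to polar: |I| = 0.1901 A, ∠I = 139.6°.

I = 0.1901∠139.6° A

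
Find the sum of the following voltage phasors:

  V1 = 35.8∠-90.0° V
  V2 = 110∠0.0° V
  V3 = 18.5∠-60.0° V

Step 1 — Convert each phasor to rectangular form:
  V1 = 35.8·(cos(-90.0°) + j·sin(-90.0°)) = 0 - j35.8 V
  V2 = 110·(cos(0.0°) + j·sin(0.0°)) = 110 V
  V3 = 18.5·(cos(-60.0°) + j·sin(-60.0°)) = 9.25 - j16.02 V
Step 2 — Sum components: V_total = 119.2 - j51.82 V.
Step 3 — Convert to polar: |V_total| = 130 V, ∠V_total = -23.5°.

V_total = 130∠-23.5° V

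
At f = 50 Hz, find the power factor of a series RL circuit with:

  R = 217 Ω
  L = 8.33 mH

Step 1 — Angular frequency: ω = 2π·f = 2π·50 = 314.2 rad/s.
Step 2 — Component impedances:
  R: Z = R = 217 Ω
  L: Z = jωL = j·314.2·0.00833 = 0 + j2.617 Ω
Step 3 — Series combination: Z_total = R + L = 217 + j2.617 Ω = 217∠0.7° Ω.
Step 4 — Power factor: PF = cos(φ) = Re(Z)/|Z| = 217/217.02 = 0.9999.
Step 5 — Type: Im(Z) = 2.617 ⇒ lagging (phase φ = 0.7°).

PF = 0.9999 (lagging, φ = 0.7°)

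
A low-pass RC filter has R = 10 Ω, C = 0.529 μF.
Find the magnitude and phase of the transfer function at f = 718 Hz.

Step 1 — Angular frequency: ω = 2π·718 = 4511 rad/s.
Step 2 — Transfer function: H(jω) = 1/(1 + jωRC).
Step 3 — Denominator: 1 + jωRC = 1 + j·4511·10·5.29e-07 = 1 + j0.02386.
Step 4 — H = 0.9994 - j0.02385.
Step 5 — Magnitude: |H| = 0.9997 (-0.0 dB); phase: φ = -1.4°.

|H| = 0.9997 (-0.0 dB), φ = -1.4°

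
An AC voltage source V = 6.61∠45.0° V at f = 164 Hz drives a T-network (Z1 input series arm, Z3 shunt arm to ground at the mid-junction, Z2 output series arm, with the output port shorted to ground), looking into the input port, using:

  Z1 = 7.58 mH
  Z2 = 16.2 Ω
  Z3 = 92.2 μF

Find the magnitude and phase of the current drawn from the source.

Step 1 — Angular frequency: ω = 2π·f = 2π·164 = 1030 rad/s.
Step 2 — Component impedances:
  Z1: Z = jωL = j·1030·0.00758 = 0 + j7.811 Ω
  Z2: Z = R = 16.2 Ω
  Z3: Z = 1/(jωC) = -j/(ω·C) = 0 - j10.53 Ω
Step 3 — With the output port shorted to ground, the output series arm Z2 runs from the junction to ground; the shunt arm Z3 also runs from the junction to ground. They appear in parallel: Z3 || Z2 = 4.809 - j7.401 Ω.
Step 4 — Series with input arm Z1: Z_in = Z1 + (Z3 || Z2) = 4.809 + j0.4096 Ω = 4.826∠4.9° Ω.
Step 5 — Source phasor: V = 6.61∠45.0° V = 4.674 + j4.674 V.
Step 6 — Ohm's law: I = V / Z_total = (4.674 + j4.674) / (4.809 + j0.4096) = 1.047 + j0.8828 A.
Step 7 — Convert to polar: |I| = 1.37 A, ∠I = 40.1°.

I = 1.37∠40.1° A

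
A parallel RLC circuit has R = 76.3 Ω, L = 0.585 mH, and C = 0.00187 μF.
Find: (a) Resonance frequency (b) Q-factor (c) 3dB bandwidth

Step 1 — Resonance: ω₀ = 1/√(LC) = 1/√(0.000585·1.87e-09) = 9.561e+05 rad/s.
Step 2 — f₀ = ω₀/(2π) = 1.522e+05 Hz.
Step 3 — Parallel Q: Q = R/(ω₀L) = 76.3/(9.561e+05·0.000585) = 0.1364.
Step 4 — Bandwidth: Δω = ω₀/Q = 7.009e+06 rad/s; BW = Δω/(2π) = 1.115e+06 Hz.

(a) f₀ = 1.522e+05 Hz  (b) Q = 0.1364  (c) BW = 1.115e+06 Hz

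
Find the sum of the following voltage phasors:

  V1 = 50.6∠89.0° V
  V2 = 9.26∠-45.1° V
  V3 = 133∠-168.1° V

Step 1 — Convert each phasor to rectangular form:
  V1 = 50.6·(cos(89.0°) + j·sin(89.0°)) = 0.8831 + j50.59 V
  V2 = 9.26·(cos(-45.1°) + j·sin(-45.1°)) = 6.536 - j6.559 V
  V3 = 133·(cos(-168.1°) + j·sin(-168.1°)) = -130.1 - j27.43 V
Step 2 — Sum components: V_total = -122.7 + j16.61 V.
Step 3 — Convert to polar: |V_total| = 123.8 V, ∠V_total = 172.3°.

V_total = 123.8∠172.3° V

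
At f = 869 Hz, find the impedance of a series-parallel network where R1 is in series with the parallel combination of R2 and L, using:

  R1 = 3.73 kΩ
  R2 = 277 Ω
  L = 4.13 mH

Step 1 — Angular frequency: ω = 2π·f = 2π·869 = 5460 rad/s.
Step 2 — Component impedances:
  R1: Z = R = 3730 Ω
  R2: Z = R = 277 Ω
  L: Z = jωL = j·5460·0.00413 = 0 + j22.55 Ω
Step 3 — Parallel branch: R2 || L = 1/(1/R2 + 1/L) = 1.824 + j22.4 Ω.
Step 4 — Series with R1: Z_total = R1 + (R2 || L) = 3732 + j22.4 Ω = 3732∠0.3° Ω.

Z = 3732 + j22.4 Ω = 3732∠0.3° Ω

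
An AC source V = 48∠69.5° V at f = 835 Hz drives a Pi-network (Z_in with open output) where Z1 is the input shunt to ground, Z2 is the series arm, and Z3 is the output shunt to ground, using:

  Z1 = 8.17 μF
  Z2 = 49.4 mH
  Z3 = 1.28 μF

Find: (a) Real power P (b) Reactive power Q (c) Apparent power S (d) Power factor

Step 1 — Angular frequency: ω = 2π·f = 2π·835 = 5246 rad/s.
Step 2 — Component impedances:
  Z1: Z = 1/(jωC) = -j/(ω·C) = 0 - j23.33 Ω
  Z2: Z = jωL = j·5246·0.0494 = 0 + j259.2 Ω
  Z3: Z = 1/(jωC) = -j/(ω·C) = 0 - j148.9 Ω
Step 3 — With open output, the series arm Z2 and the output shunt Z3 appear in series to ground: Z2 + Z3 = 0 + j110.3 Ω.
Step 4 — Parallel with input shunt Z1: Z_in = Z1 || (Z2 + Z3) = 0 - j29.59 Ω = 29.59∠-90.0° Ω.
Step 5 — Source phasor: V = 48∠69.5° V = 16.81 + j44.96 V.
Step 6 — Current: I = V / Z = -1.519 + j0.5681 A = 1.622∠159.5° A.
Step 7 — Complex power: S = V·I* = 0 - j77.86 VA.
Step 8 — Real power: P = Re(S) = 0 W.
Step 9 — Reactive power: Q = Im(S) = -77.86 VAR.
Step 10 — Apparent power: |S| = 77.86 VA.
Step 11 — Power factor: PF = P/|S| = 0 (leading).

(a) P = 0 W  (b) Q = -77.86 VAR  (c) S = 77.86 VA  (d) PF = 0 (leading)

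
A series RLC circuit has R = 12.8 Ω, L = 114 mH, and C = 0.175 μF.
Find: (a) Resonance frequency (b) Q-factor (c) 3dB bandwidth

Step 1 — Resonance: ω₀ = 1/√(LC) = 1/√(0.114·1.75e-07) = 7080 rad/s.
Step 2 — f₀ = ω₀/(2π) = 1127 Hz.
Step 3 — Series Q: Q = ω₀L/R = 7080·0.114/12.8 = 63.06.
Step 4 — Bandwidth: Δω = ω₀/Q = 112.3 rad/s; BW = Δω/(2π) = 17.87 Hz.

(a) f₀ = 1127 Hz  (b) Q = 63.06  (c) BW = 17.87 Hz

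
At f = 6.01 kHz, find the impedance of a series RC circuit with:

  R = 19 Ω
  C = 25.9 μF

Step 1 — Angular frequency: ω = 2π·f = 2π·6010 = 3.776e+04 rad/s.
Step 2 — Component impedances:
  R: Z = R = 19 Ω
  C: Z = 1/(jωC) = -j/(ω·C) = 0 - j1.022 Ω
Step 3 — Series combination: Z_total = R + C = 19 - j1.022 Ω = 19.03∠-3.1° Ω.

Z = 19 - j1.022 Ω = 19.03∠-3.1° Ω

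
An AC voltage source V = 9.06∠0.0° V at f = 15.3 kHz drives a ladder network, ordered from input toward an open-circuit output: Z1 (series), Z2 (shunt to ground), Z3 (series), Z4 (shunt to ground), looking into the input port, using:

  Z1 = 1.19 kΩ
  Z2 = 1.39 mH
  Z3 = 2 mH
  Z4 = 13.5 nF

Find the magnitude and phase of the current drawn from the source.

Step 1 — Angular frequency: ω = 2π·f = 2π·1.53e+04 = 9.613e+04 rad/s.
Step 2 — Component impedances:
  Z1: Z = R = 1190 Ω
  Z2: Z = jωL = j·9.613e+04·0.00139 = 0 + j133.6 Ω
  Z3: Z = jωL = j·9.613e+04·0.002 = 0 + j192.3 Ω
  Z4: Z = 1/(jωC) = -j/(ω·C) = 0 - j770.5 Ω
Step 3 — Ladder network (open output): work backward from the far end, alternating series and parallel combinations. Z_in = 1190 + j173.8 Ω = 1203∠8.3° Ω.
Step 4 — Source phasor: V = 9.06∠0.0° V = 9.06 V.
Step 5 — Ohm's law: I = V / Z_total = (9.06) / (1190 + j173.8) = 0.007454 - j0.001089 A.
Step 6 — Convert to polar: |I| = 0.007534 A, ∠I = -8.3°.

I = 0.007534∠-8.3° A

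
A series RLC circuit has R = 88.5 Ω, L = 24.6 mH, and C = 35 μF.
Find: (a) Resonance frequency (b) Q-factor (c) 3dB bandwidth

Step 1 — Resonance: ω₀ = 1/√(LC) = 1/√(0.0246·3.5e-05) = 1078 rad/s.
Step 2 — f₀ = ω₀/(2π) = 171.5 Hz.
Step 3 — Series Q: Q = ω₀L/R = 1078·0.0246/88.5 = 0.2996.
Step 4 — Bandwidth: Δω = ω₀/Q = 3598 rad/s; BW = Δω/(2π) = 572.6 Hz.

(a) f₀ = 171.5 Hz  (b) Q = 0.2996  (c) BW = 572.6 Hz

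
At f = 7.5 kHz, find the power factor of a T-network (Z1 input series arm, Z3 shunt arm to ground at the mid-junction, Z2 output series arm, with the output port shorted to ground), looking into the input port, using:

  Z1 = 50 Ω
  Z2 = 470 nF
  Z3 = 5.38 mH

Step 1 — Angular frequency: ω = 2π·f = 2π·7500 = 4.712e+04 rad/s.
Step 2 — Component impedances:
  Z1: Z = R = 50 Ω
  Z2: Z = 1/(jωC) = -j/(ω·C) = 0 - j45.15 Ω
  Z3: Z = jωL = j·4.712e+04·0.00538 = 0 + j253.5 Ω
Step 3 — With the output port shorted to ground, the output series arm Z2 runs from the junction to ground; the shunt arm Z3 also runs from the junction to ground. They appear in parallel: Z3 || Z2 = 0 - j54.93 Ω.
Step 4 — Series with input arm Z1: Z_in = Z1 + (Z3 || Z2) = 50 - j54.93 Ω = 74.28∠-47.7° Ω.
Step 5 — Power factor: PF = cos(φ) = Re(Z)/|Z| = 50/74.28 = 0.6731.
Step 6 — Type: Im(Z) = -54.93 ⇒ leading (phase φ = -47.7°).

PF = 0.6731 (leading, φ = -47.7°)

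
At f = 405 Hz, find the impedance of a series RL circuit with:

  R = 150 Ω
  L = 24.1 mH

Step 1 — Angular frequency: ω = 2π·f = 2π·405 = 2545 rad/s.
Step 2 — Component impedances:
  R: Z = R = 150 Ω
  L: Z = jωL = j·2545·0.0241 = 0 + j61.33 Ω
Step 3 — Series combination: Z_total = R + L = 150 + j61.33 Ω = 162.1∠22.2° Ω.

Z = 150 + j61.33 Ω = 162.1∠22.2° Ω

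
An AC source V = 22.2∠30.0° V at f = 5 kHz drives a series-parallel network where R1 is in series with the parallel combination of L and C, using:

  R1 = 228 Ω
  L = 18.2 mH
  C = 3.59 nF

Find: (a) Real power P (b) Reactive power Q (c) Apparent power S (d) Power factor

Step 1 — Angular frequency: ω = 2π·f = 2π·5000 = 3.142e+04 rad/s.
Step 2 — Component impedances:
  R1: Z = R = 228 Ω
  L: Z = jωL = j·3.142e+04·0.0182 = 0 + j571.8 Ω
  C: Z = 1/(jωC) = -j/(ω·C) = 0 - j8867 Ω
Step 3 — Parallel branch: L || C = 1/(1/L + 1/C) = 0 + j611.2 Ω.
Step 4 — Series with R1: Z_total = R1 + (L || C) = 228 + j611.2 Ω = 652.3∠69.5° Ω.
Step 5 — Source phasor: V = 22.2∠30.0° V = 19.23 + j11.1 V.
Step 6 — Current: I = V / Z = 0.02624 - j0.02167 A = 0.03403∠-39.5° A.
Step 7 — Complex power: S = V·I* = 0.2641 + j0.7079 VA.
Step 8 — Real power: P = Re(S) = 0.2641 W.
Step 9 — Reactive power: Q = Im(S) = 0.7079 VAR.
Step 10 — Apparent power: |S| = 0.7555 VA.
Step 11 — Power factor: PF = P/|S| = 0.3495 (lagging).

(a) P = 0.2641 W  (b) Q = 0.7079 VAR  (c) S = 0.7555 VA  (d) PF = 0.3495 (lagging)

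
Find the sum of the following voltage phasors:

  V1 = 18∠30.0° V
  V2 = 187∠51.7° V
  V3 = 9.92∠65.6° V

Step 1 — Convert each phasor to rectangular form:
  V1 = 18·(cos(30.0°) + j·sin(30.0°)) = 15.59 + j9 V
  V2 = 187·(cos(51.7°) + j·sin(51.7°)) = 115.9 + j146.8 V
  V3 = 9.92·(cos(65.6°) + j·sin(65.6°)) = 4.098 + j9.034 V
Step 2 — Sum components: V_total = 135.6 + j164.8 V.
Step 3 — Convert to polar: |V_total| = 213.4 V, ∠V_total = 50.6°.

V_total = 213.4∠50.6° V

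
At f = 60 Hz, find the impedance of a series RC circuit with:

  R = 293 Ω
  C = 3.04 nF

Step 1 — Angular frequency: ω = 2π·f = 2π·60 = 377 rad/s.
Step 2 — Component impedances:
  R: Z = R = 293 Ω
  C: Z = 1/(jωC) = -j/(ω·C) = 0 - j8.726e+05 Ω
Step 3 — Series combination: Z_total = R + C = 293 - j8.726e+05 Ω = 8.726e+05∠-90.0° Ω.

Z = 293 - j8.726e+05 Ω = 8.726e+05∠-90.0° Ω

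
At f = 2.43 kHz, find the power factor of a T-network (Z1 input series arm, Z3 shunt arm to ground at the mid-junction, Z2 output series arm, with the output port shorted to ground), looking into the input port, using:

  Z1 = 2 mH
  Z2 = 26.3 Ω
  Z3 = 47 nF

Step 1 — Angular frequency: ω = 2π·f = 2π·2430 = 1.527e+04 rad/s.
Step 2 — Component impedances:
  Z1: Z = jωL = j·1.527e+04·0.002 = 0 + j30.54 Ω
  Z2: Z = R = 26.3 Ω
  Z3: Z = 1/(jωC) = -j/(ω·C) = 0 - j1394 Ω
Step 3 — With the output port shorted to ground, the output series arm Z2 runs from the junction to ground; the shunt arm Z3 also runs from the junction to ground. They appear in parallel: Z3 || Z2 = 26.29 - j0.4962 Ω.
Step 4 — Series with input arm Z1: Z_in = Z1 + (Z3 || Z2) = 26.29 + j30.04 Ω = 39.92∠48.8° Ω.
Step 5 — Power factor: PF = cos(φ) = Re(Z)/|Z| = 26.29/39.92 = 0.6586.
Step 6 — Type: Im(Z) = 30.04 ⇒ lagging (phase φ = 48.8°).

PF = 0.6586 (lagging, φ = 48.8°)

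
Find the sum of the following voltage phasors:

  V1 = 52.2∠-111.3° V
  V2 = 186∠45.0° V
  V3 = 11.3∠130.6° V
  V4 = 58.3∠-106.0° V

Step 1 — Convert each phasor to rectangular form:
  V1 = 52.2·(cos(-111.3°) + j·sin(-111.3°)) = -18.96 - j48.63 V
  V2 = 186·(cos(45.0°) + j·sin(45.0°)) = 131.5 + j131.5 V
  V3 = 11.3·(cos(130.6°) + j·sin(130.6°)) = -7.354 + j8.58 V
  V4 = 58.3·(cos(-106.0°) + j·sin(-106.0°)) = -16.07 - j56.04 V
Step 2 — Sum components: V_total = 89.14 + j35.43 V.
Step 3 — Convert to polar: |V_total| = 95.92 V, ∠V_total = 21.7°.

V_total = 95.92∠21.7° V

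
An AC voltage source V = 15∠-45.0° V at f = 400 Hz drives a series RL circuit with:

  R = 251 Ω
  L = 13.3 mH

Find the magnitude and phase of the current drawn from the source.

Step 1 — Angular frequency: ω = 2π·f = 2π·400 = 2513 rad/s.
Step 2 — Component impedances:
  R: Z = R = 251 Ω
  L: Z = jωL = j·2513·0.0133 = 0 + j33.43 Ω
Step 3 — Series combination: Z_total = R + L = 251 + j33.43 Ω = 253.2∠7.6° Ω.
Step 4 — Source phasor: V = 15∠-45.0° V = 10.61 - j10.61 V.
Step 5 — Ohm's law: I = V / Z_total = (10.61 - j10.61) / (251 + j33.43) = 0.03599 - j0.04705 A.
Step 6 — Convert to polar: |I| = 0.05924 A, ∠I = -52.6°.

I = 0.05924∠-52.6° A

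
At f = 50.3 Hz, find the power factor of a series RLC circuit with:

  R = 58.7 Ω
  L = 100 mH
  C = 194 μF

Step 1 — Angular frequency: ω = 2π·f = 2π·50.3 = 316 rad/s.
Step 2 — Component impedances:
  R: Z = R = 58.7 Ω
  L: Z = jωL = j·316·0.1 = 0 + j31.6 Ω
  C: Z = 1/(jωC) = -j/(ω·C) = 0 - j16.31 Ω
Step 3 — Series combination: Z_total = R + L + C = 58.7 + j15.29 Ω = 60.66∠14.6° Ω.
Step 4 — Power factor: PF = cos(φ) = Re(Z)/|Z| = 58.7/60.66 = 0.9677.
Step 5 — Type: Im(Z) = 15.29 ⇒ lagging (phase φ = 14.6°).

PF = 0.9677 (lagging, φ = 14.6°)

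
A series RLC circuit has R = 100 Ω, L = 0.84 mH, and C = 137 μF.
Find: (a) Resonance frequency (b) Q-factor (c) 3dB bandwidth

Step 1 — Resonance: ω₀ = 1/√(LC) = 1/√(0.00084·0.000137) = 2948 rad/s.
Step 2 — f₀ = ω₀/(2π) = 469.2 Hz.
Step 3 — Series Q: Q = ω₀L/R = 2948·0.00084/100 = 0.02476.
Step 4 — Bandwidth: Δω = ω₀/Q = 1.19e+05 rad/s; BW = Δω/(2π) = 1.895e+04 Hz.

(a) f₀ = 469.2 Hz  (b) Q = 0.02476  (c) BW = 1.895e+04 Hz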